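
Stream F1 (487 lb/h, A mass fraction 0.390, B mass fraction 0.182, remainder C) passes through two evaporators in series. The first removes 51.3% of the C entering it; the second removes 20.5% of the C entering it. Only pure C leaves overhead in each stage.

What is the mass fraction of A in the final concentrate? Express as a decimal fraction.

0.529

C in feed = 487×0.428 = 208.44 lb/h.
After stage 1: C left = (1−0.513)×208.44 = 101.51; stream total = 380.07 lb/h.
After stage 2: C left = (1−0.205)×101.51 = 80.699; final concentrate = 359.26 lb/h.
A fraction = 189.93/359.26 = 0.529.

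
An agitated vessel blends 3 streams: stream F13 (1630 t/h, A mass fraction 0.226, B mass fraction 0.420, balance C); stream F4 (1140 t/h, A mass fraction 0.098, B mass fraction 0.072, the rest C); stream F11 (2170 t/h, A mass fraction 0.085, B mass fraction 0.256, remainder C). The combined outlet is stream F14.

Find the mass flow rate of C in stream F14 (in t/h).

2953 t/h

C out = C in = 1630×0.354 + 1140×0.830 + 2170×0.659 = 2953.2 t/h.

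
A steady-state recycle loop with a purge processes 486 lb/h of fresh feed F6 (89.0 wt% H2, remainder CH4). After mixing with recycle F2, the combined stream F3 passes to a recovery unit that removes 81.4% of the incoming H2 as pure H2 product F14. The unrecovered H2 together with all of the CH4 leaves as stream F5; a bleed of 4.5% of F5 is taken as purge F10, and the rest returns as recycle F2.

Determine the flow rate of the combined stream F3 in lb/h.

1714 lb/h

CH4 enters only via F6 and leaves only via the purge: 486×0.110 = 0.045×(CH4 in F5), and the recovery unit passes all CH4, so CH4 in F3 = CH4 in F5 = 1188 lb/h.
H2 in F3: m_A = 486×0.890 + (1−0.045)·(1−0.814)·m_A, so m_A = 432.54/0.8224 = 525.97 lb/h.
F3 = 525.97 + 1188 = 1714 lb/h.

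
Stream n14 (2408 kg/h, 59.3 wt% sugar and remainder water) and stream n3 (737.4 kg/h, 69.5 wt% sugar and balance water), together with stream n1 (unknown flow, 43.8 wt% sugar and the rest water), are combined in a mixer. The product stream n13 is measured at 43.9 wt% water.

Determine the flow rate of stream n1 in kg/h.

1430 kg/h

Let n1 be the unknown flow. Total out = 3145.4 + n1.
water balance: 1205 + 0.562·n1 = 0.439·(3145.4 + n1)
(0.562 − 0.439)·n1 = 0.439×3145.4 − 1205 = 175.87
n1 = 175.87 / 0.123 = 1429.8 kg/h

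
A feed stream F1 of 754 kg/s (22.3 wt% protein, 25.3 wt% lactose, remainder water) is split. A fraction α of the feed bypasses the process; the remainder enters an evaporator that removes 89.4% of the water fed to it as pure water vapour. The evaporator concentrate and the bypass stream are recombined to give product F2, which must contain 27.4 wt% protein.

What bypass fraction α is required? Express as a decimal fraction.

All 754×0.223 = 168.14 kg/s of protein reaches F2, so F2 = 168.14/0.274 = 613.66 kg/s and vapour = 140.34 kg/s.
The evaporator receives (1−α)·754 of feed at 0.524 water and removes 0.894 of that water:
0.894×0.524×(1−α)×754 = 140.34
(1−α) = 140.34/353.22 = 0.3973;  α = 0.6027.

0.603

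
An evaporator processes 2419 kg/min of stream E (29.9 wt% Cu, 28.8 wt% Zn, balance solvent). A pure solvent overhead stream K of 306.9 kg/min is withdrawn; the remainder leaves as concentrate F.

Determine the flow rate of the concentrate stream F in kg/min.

Concentrate = 2419 − 306.9 = 2112.1 kg/min.

2112 kg/min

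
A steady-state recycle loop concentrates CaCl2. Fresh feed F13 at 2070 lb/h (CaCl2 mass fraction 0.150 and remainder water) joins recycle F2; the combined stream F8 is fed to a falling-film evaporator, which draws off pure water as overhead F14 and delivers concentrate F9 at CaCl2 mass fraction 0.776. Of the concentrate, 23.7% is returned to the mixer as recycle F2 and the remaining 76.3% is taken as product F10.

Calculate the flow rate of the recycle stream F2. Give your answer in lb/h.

124.3 lb/h

Overall CaCl2 balance (none leaves overhead): CaCl2 in fresh feed = CaCl2 in product, i.e. 2070×0.150 = (1−0.237)·F9·0.776.
F9 = 310.5/(0.776×0.763) = 524.42 lb/h.
Recycle F2 = 0.237×524.42 = 124.29 lb/h.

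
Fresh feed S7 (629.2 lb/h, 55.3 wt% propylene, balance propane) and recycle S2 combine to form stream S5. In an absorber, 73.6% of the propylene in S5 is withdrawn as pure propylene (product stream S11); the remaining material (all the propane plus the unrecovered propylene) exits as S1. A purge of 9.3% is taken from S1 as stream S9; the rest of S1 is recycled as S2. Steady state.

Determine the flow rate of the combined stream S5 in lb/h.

propane enters only via S7 and leaves only via the purge: 629.2×0.447 = 0.093×(propane in S1), and the absorber passes all propane, so propane in S5 = propane in S1 = 3024.2 lb/h.
propylene in S5: m_A = 629.2×0.553 + (1−0.093)·(1−0.736)·m_A, so m_A = 347.95/0.7606 = 457.49 lb/h.
S5 = 457.49 + 3024.2 = 3481.7 lb/h.

3482 lb/h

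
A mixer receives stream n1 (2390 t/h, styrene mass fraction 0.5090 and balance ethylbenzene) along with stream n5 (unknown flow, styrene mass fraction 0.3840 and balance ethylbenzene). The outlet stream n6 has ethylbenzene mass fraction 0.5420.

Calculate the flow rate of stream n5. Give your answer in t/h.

1647 t/h

Let n5 be the unknown flow. Total out = 2390 + n5.
ethylbenzene balance: 1173.5 + 0.616·n5 = 0.542·(2390 + n5)
(0.616 − 0.542)·n5 = 0.542×2390 − 1173.5 = 121.89
n5 = 121.89 / 0.074 = 1647.2 t/h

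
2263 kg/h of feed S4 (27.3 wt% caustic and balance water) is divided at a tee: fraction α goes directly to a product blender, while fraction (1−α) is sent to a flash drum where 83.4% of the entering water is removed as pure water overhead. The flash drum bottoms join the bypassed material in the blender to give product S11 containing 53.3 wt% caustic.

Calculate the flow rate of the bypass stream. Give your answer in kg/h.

All 2263×0.273 = 617.8 kg/h of caustic reaches S11, so S11 = 617.8/0.533 = 1159.1 kg/h and vapour = 1103.9 kg/h.
The evaporator receives (1−α)·2263 of feed at 0.727 water and removes 0.834 of that water:
0.834×0.727×(1−α)×2263 = 1103.9
(1−α) = 1103.9/1372.1 = 0.8045;  α = 0.1955.
Bypass flow = 0.1955×2263 = 442.33 kg/h.

442.3 kg/h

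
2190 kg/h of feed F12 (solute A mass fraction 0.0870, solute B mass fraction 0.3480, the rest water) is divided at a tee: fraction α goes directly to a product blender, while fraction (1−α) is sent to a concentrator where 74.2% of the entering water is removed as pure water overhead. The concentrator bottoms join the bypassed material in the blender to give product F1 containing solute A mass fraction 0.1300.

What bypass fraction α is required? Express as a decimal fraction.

0.211

All 2190×0.087 = 190.53 kg/h of solute A reaches F1, so F1 = 190.53/0.130 = 1465.6 kg/h and vapour = 724.38 kg/h.
The evaporator receives (1−α)·2190 of feed at 0.565 water and removes 0.742 of that water:
0.742×0.565×(1−α)×2190 = 724.38
(1−α) = 724.38/918.11 = 0.7890;  α = 0.2110.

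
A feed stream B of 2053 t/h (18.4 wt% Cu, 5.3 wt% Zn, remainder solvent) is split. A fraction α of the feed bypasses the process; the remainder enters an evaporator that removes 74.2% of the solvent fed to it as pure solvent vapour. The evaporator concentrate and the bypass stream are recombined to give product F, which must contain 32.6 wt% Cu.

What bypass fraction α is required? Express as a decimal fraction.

All 2053×0.184 = 377.75 t/h of Cu reaches F, so F = 377.75/0.326 = 1158.7 t/h and vapour = 894.25 t/h.
The evaporator receives (1−α)·2053 of feed at 0.763 solvent and removes 0.742 of that solvent:
0.742×0.763×(1−α)×2053 = 894.25
(1−α) = 894.25/1162.3 = 0.7694;  α = 0.2306.

0.231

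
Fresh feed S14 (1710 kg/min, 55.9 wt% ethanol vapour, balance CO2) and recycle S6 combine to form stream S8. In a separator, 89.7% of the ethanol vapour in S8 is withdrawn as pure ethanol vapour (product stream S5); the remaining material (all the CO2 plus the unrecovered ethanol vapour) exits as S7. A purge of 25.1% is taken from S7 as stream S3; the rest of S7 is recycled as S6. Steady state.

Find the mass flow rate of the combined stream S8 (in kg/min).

CO2 enters only via S14 and leaves only via the purge: 1710×0.441 = 0.251×(CO2 in S7), and the separator passes all CO2, so CO2 in S8 = CO2 in S7 = 3004.4 kg/min.
ethanol vapour in S8: m_A = 1710×0.559 + (1−0.251)·(1−0.897)·m_A, so m_A = 955.89/0.9229 = 1035.8 kg/min.
S8 = 1035.8 + 3004.4 = 4040.2 kg/min.

4040 kg/min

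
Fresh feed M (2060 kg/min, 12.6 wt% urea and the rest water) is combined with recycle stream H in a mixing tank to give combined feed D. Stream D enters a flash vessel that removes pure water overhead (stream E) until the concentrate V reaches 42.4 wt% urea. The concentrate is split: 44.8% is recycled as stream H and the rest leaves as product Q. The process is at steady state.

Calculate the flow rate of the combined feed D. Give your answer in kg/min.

2557 kg/min

Overall urea balance (none leaves overhead): urea in fresh feed = urea in product, i.e. 2060×0.126 = (1−0.448)·V·0.424.
V = 259.56/(0.424×0.552) = 1109 kg/min.
Recycle H = 0.448×1109 = 496.83 kg/min.
Combined feed D = 2060 + 496.83 = 2556.8 kg/min.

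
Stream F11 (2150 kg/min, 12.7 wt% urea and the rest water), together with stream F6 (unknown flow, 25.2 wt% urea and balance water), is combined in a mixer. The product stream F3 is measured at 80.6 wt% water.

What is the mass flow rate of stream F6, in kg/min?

2484 kg/min

Let F6 be the unknown flow. Total out = 2150 + F6.
water balance: 1877 + 0.748·F6 = 0.806·(2150 + F6)
(0.748 − 0.806)·F6 = 0.806×2150 − 1877 = -144.05
F6 = -144.05 / -0.058 = 2483.6 kg/min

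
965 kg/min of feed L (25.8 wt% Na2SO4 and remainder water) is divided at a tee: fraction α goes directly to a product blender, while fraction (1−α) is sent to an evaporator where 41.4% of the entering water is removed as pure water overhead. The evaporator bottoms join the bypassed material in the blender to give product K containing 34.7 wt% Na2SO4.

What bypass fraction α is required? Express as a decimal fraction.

0.165

All 965×0.258 = 248.97 kg/min of Na2SO4 reaches K, so K = 248.97/0.347 = 717.49 kg/min and vapour = 247.51 kg/min.
The evaporator receives (1−α)·965 of feed at 0.742 water and removes 0.414 of that water:
0.414×0.742×(1−α)×965 = 247.51
(1−α) = 247.51/296.44 = 0.8349;  α = 0.1651.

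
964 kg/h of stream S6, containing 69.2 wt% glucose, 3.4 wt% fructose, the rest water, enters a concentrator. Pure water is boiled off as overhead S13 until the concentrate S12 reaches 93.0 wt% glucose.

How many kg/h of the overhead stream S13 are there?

246.7 kg/h

glucose is conserved: 964×0.692 = 667.09 kg/h all reports to the concentrate.
Concentrate = 667.09/(target fraction) = 717.3 kg/h.
Overhead = 964 − 717.3 = 246.7 kg/h.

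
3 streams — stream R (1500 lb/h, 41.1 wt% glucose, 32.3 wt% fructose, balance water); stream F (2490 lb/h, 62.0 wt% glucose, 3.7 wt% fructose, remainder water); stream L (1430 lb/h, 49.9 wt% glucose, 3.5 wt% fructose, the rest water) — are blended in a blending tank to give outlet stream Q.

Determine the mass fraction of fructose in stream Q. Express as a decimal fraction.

Total flow out = 1500 + 2490 + 1430 = 5420 lb/h.
fructose in = 1500×0.323 + 2490×0.037 + 1430×0.035 = 626.68 lb/h.
fructose mass fraction in Q = 626.68/5420 = 0.1156.

0.1156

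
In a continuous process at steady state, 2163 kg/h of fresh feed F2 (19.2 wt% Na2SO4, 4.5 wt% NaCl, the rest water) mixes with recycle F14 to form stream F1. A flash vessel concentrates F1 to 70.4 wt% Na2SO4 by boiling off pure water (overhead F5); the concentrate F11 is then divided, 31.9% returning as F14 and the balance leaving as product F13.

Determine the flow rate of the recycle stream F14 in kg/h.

Overall Na2SO4 balance (none leaves overhead): Na2SO4 in fresh feed = Na2SO4 in product, i.e. 2163×0.192 = (1−0.319)·F11·0.704.
F11 = 415.3/(0.704×0.681) = 866.24 kg/h.
Recycle F14 = 0.319×866.24 = 276.33 kg/h.

276.3 kg/h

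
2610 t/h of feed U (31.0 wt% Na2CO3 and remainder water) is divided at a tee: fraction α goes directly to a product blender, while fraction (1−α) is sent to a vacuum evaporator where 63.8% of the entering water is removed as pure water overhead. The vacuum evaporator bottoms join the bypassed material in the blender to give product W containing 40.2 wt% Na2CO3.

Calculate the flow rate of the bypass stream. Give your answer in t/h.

1253 t/h

All 2610×0.310 = 809.1 t/h of Na2CO3 reaches W, so W = 809.1/0.402 = 2012.7 t/h and vapour = 597.31 t/h.
The evaporator receives (1−α)·2610 of feed at 0.690 water and removes 0.638 of that water:
0.638×0.690×(1−α)×2610 = 597.31
(1−α) = 597.31/1149 = 0.5199;  α = 0.4801.
Bypass flow = 0.4801×2610 = 1253.1 t/h.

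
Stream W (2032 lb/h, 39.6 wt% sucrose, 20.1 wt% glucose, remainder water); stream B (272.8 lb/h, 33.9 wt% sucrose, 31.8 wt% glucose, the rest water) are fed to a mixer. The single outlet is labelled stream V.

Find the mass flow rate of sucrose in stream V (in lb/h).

897.2 lb/h

sucrose out = sucrose in = 2032×0.396 + 272.8×0.339 = 897.15 lb/h.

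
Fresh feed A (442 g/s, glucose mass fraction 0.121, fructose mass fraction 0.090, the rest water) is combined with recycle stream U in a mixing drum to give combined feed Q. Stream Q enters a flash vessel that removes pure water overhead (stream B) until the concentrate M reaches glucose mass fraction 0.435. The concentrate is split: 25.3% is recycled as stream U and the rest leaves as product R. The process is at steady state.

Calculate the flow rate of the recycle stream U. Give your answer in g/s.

Overall glucose balance (none leaves overhead): glucose in fresh feed = glucose in product, i.e. 442×0.121 = (1−0.253)·M·0.435.
M = 53.482/(0.435×0.747) = 164.59 g/s.
Recycle U = 0.253×164.59 = 41.641 g/s.

41.64 g/s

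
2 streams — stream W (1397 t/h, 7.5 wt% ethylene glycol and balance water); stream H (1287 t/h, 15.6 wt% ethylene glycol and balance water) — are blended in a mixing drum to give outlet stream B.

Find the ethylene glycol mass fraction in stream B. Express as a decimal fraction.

0.114

Total flow out = 1397 + 1287 = 2684 t/h.
ethylene glycol in = 1397×0.075 + 1287×0.156 = 305.55 t/h.
ethylene glycol mass fraction in B = 305.55/2684 = 0.114.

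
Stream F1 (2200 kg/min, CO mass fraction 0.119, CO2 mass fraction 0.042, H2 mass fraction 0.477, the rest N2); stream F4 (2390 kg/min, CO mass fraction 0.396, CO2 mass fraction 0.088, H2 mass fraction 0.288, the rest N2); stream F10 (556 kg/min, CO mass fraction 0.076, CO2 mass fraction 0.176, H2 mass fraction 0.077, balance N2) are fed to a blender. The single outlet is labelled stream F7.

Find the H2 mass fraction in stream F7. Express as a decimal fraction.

0.346

Total flow out = 2200 + 2390 + 556 = 5146 kg/min.
H2 in = 2200×0.477 + 2390×0.288 + 556×0.077 = 1780.5 kg/min.
H2 mass fraction in F7 = 1780.5/5146 = 0.346.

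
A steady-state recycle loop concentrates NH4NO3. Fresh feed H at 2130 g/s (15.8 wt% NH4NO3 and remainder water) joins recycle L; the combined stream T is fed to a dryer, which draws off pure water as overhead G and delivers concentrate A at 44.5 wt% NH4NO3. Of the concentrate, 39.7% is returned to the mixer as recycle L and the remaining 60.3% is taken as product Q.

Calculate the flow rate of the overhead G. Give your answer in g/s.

Overall NH4NO3 balance (none leaves overhead): NH4NO3 in fresh feed = NH4NO3 in product, i.e. 2130×0.158 = (1−0.397)·A·0.445.
A = 336.54/(0.445×0.603) = 1254.2 g/s.
Recycle L = 0.397×1254.2 = 497.91 g/s.
Combined feed T = 2130 + 497.91 = 2627.9 g/s.
Overhead G = T − A = 2627.9 − 1254.2 = 1373.7 g/s.

1374 g/s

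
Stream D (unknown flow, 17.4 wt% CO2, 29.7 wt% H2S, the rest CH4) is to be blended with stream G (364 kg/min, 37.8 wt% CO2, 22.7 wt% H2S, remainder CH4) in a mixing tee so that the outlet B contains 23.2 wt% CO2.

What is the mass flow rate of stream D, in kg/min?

916.3 kg/min

Let D be the unknown flow. Total out = 364 + D.
CO2 balance: 137.59 + 0.174·D = 0.232·(364 + D)
(0.174 − 0.232)·D = 0.232×364 − 137.59 = -53.144
D = -53.144 / -0.058 = 916.28 kg/min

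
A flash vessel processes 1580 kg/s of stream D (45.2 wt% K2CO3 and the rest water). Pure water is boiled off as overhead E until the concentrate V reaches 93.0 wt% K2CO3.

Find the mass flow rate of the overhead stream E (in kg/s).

812.1 kg/s

K2CO3 is conserved: 1580×0.452 = 714.16 kg/s all reports to the concentrate.
Concentrate = 714.16/(target fraction) = 767.91 kg/s.
Overhead = 1580 − 767.91 = 812.09 kg/s.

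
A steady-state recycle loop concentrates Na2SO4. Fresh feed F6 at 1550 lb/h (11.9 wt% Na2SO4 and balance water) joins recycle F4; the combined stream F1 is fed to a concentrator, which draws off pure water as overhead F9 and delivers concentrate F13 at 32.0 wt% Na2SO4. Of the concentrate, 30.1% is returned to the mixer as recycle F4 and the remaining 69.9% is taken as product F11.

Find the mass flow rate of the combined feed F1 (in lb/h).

Overall Na2SO4 balance (none leaves overhead): Na2SO4 in fresh feed = Na2SO4 in product, i.e. 1550×0.119 = (1−0.301)·F13·0.320.
F13 = 184.45/(0.320×0.699) = 824.62 lb/h.
Recycle F4 = 0.301×824.62 = 248.21 lb/h.
Combined feed F1 = 1550 + 248.21 = 1798.2 lb/h.

1798 lb/h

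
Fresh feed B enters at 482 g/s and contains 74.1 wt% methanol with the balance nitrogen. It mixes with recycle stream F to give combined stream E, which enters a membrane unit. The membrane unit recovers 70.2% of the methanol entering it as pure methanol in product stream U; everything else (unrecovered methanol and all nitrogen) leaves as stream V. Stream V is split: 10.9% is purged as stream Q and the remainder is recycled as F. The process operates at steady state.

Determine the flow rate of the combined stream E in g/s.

1632 g/s

nitrogen enters only via B and leaves only via the purge: 482×0.259 = 0.109×(nitrogen in V), and the membrane unit passes all nitrogen, so nitrogen in E = nitrogen in V = 1145.3 g/s.
methanol in E: m_A = 482×0.741 + (1−0.109)·(1−0.702)·m_A, so m_A = 357.16/0.7345 = 486.28 g/s.
E = 486.28 + 1145.3 = 1631.6 g/s.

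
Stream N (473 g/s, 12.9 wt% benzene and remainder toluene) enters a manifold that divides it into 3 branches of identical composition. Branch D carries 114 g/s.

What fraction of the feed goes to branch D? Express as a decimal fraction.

Fraction to D = 114/473 = 0.2410.

0.241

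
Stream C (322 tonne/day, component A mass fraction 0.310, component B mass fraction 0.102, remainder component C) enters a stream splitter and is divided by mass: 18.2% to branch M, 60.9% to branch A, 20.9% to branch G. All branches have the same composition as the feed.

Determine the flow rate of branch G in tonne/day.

Branch G flow = 0.209×322 = 67.298 tonne/day.

67.3 tonne/day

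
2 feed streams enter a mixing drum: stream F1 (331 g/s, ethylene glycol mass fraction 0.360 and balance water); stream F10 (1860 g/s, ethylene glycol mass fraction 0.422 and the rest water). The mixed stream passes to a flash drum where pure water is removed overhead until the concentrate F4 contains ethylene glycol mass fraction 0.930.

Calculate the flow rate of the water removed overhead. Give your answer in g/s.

1219 g/s

ethylene glycol entering = 331×0.360 + 1860×0.422 = 904.08 g/s.
All ethylene glycol reports to F4, so F4 = 904.08/0.930 = 972.13 g/s.
Total feed = 2191 g/s; overhead = 2191 − 972.13 = 1218.9 g/s.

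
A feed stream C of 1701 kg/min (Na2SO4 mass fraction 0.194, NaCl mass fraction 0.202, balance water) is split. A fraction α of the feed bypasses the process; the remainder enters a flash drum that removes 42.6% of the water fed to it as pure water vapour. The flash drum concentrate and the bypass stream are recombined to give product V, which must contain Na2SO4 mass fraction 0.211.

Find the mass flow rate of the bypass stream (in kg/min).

All 1701×0.194 = 329.99 kg/min of Na2SO4 reaches V, so V = 329.99/0.211 = 1564 kg/min and vapour = 137.05 kg/min.
The evaporator receives (1−α)·1701 of feed at 0.604 water and removes 0.426 of that water:
0.426×0.604×(1−α)×1701 = 137.05
(1−α) = 137.05/437.67 = 0.3131;  α = 0.6869.
Bypass flow = 0.6869×1701 = 1168.4 kg/min.

1168 kg/min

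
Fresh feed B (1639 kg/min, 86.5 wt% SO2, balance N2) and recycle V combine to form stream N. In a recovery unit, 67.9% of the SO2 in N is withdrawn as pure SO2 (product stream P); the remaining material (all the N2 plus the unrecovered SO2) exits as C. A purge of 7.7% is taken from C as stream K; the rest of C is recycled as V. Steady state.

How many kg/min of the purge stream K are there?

N2 enters only via B and leaves only via the purge: 1639×0.135 = 0.077×(N2 in C), and the recovery unit passes all N2, so N2 in N = N2 in C = 2873.6 kg/min.
SO2 in N: m_A = 1639×0.865 + (1−0.077)·(1−0.679)·m_A, so m_A = 1417.7/0.7037 = 2014.6 kg/min.
C = (1−0.679)×2014.6 + 2873.6 = 3520.3 kg/min.
Purge K = 0.077×3520.3 = 271.06 kg/min.

271.1 kg/min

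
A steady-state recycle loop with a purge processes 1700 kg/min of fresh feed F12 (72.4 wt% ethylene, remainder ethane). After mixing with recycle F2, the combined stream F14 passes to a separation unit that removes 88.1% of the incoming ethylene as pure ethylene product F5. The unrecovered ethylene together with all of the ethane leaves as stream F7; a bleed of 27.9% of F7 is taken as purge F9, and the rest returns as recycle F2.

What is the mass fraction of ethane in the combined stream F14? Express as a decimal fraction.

ethane enters only via F12 and leaves only via the purge: 1700×0.276 = 0.279×(ethane in F7), and the separation unit passes all ethane, so ethane in F14 = ethane in F7 = 1681.7 kg/min.
ethylene in F14: m_A = 1700×0.724 + (1−0.279)·(1−0.881)·m_A, so m_A = 1230.8/0.9142 = 1346.3 kg/min.
F14 = 1346.3 + 1681.7 = 3028 kg/min.
ethane fraction in F14 = 1681.7/3028 = 0.555.

0.555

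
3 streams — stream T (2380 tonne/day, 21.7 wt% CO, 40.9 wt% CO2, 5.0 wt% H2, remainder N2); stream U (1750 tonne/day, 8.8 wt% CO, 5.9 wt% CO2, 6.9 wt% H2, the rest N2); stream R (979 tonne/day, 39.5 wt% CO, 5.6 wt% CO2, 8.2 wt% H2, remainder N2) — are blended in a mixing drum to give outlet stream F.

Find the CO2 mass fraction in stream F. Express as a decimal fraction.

Total flow out = 2380 + 1750 + 979 = 5109 tonne/day.
CO2 in = 2380×0.409 + 1750×0.059 + 979×0.056 = 1131.5 tonne/day.
CO2 mass fraction in F = 1131.5/5109 = 0.221.

0.221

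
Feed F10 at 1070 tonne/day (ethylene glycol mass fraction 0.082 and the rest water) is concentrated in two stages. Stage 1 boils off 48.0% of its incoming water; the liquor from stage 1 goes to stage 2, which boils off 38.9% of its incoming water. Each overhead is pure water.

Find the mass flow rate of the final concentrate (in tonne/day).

water in feed = 1070×0.918 = 982.26 tonne/day.
After stage 1: water left = (1−0.480)×982.26 = 510.78; stream total = 598.52 tonne/day.
After stage 2: water left = (1−0.389)×510.78 = 312.08; final concentrate = 399.82 tonne/day.

399.8 tonne/day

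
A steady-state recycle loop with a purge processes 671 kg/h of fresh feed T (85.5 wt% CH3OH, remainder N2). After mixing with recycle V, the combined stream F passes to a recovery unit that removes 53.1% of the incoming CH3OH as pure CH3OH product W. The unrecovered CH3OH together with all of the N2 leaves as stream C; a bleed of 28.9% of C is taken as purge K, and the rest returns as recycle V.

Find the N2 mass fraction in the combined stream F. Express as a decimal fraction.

N2 enters only via T and leaves only via the purge: 671×0.145 = 0.289×(N2 in C), and the recovery unit passes all N2, so N2 in F = N2 in C = 336.66 kg/h.
CH3OH in F: m_A = 671×0.855 + (1−0.289)·(1−0.531)·m_A, so m_A = 573.71/0.6665 = 860.72 kg/h.
F = 860.72 + 336.66 = 1197.4 kg/h.
N2 fraction in F = 336.66/1197.4 = 0.2812.

0.2812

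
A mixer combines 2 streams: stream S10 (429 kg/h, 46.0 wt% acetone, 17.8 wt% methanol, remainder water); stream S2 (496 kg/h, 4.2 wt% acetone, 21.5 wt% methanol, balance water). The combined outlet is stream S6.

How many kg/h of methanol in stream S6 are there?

183 kg/h

methanol out = methanol in = 429×0.178 + 496×0.215 = 183 kg/h.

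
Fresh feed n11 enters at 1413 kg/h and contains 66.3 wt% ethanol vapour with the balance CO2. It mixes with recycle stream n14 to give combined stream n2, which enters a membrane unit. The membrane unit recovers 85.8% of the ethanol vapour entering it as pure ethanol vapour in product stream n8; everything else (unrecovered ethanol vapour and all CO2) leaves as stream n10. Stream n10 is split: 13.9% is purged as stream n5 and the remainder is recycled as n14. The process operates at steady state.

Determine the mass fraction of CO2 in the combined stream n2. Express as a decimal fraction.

0.762

CO2 enters only via n11 and leaves only via the purge: 1413×0.337 = 0.139×(CO2 in n10), and the membrane unit passes all CO2, so CO2 in n2 = CO2 in n10 = 3425.8 kg/h.
ethanol vapour in n2: m_A = 1413×0.663 + (1−0.139)·(1−0.858)·m_A, so m_A = 936.82/0.8777 = 1067.3 kg/h.
n2 = 1067.3 + 3425.8 = 4493.1 kg/h.
CO2 fraction in n2 = 3425.8/4493.1 = 0.762.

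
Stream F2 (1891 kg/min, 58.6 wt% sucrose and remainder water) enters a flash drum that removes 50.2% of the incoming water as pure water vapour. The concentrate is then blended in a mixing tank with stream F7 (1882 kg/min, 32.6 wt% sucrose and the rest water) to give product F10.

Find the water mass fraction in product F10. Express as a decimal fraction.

0.4906

Vapour removed = 0.502×0.414×1891 = 393 kg/min; concentrate = 1498 kg/min.
water reaching the mixer = 389.87 (from concentrate) + 1882×0.674 = 1658.3 kg/min.
Product flow = 1498 + 1882 = 3380 kg/min; water fraction = 0.4906.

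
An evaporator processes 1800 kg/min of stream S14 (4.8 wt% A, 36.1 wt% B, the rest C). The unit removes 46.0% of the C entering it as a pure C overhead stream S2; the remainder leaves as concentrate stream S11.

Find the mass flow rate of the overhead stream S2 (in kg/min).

489.3 kg/min

C entering = 1800×0.591 = 1063.8 kg/min; overhead removed = 0.460×1063.8 = 489.35 kg/min.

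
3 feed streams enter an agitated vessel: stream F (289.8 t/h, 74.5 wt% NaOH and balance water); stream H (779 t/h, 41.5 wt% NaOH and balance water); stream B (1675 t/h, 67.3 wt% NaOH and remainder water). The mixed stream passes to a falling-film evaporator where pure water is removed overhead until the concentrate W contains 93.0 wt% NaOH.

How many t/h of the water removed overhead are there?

951.9 t/h

NaOH entering = 289.8×0.745 + 779×0.415 + 1675×0.673 = 1666.5 t/h.
All NaOH reports to W, so W = 1666.5/0.930 = 1791.9 t/h.
Total feed = 2743.8 t/h; overhead = 2743.8 − 1791.9 = 951.91 t/h.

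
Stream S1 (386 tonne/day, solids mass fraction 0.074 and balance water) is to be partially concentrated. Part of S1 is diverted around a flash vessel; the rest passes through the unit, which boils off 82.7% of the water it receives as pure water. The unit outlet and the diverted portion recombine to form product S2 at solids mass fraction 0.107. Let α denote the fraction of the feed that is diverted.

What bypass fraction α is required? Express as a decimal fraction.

0.597

All 386×0.074 = 28.564 tonne/day of solids reaches S2, so S2 = 28.564/0.107 = 266.95 tonne/day and vapour = 119.05 tonne/day.
The evaporator receives (1−α)·386 of feed at 0.926 water and removes 0.827 of that water:
0.827×0.926×(1−α)×386 = 119.05
(1−α) = 119.05/295.6 = 0.4027;  α = 0.5973.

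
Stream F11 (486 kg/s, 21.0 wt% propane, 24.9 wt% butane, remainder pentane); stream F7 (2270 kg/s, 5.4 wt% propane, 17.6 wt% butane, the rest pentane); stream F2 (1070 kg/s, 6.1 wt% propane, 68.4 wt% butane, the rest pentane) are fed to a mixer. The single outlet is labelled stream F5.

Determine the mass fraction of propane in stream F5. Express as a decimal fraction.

Total flow out = 486 + 2270 + 1070 = 3826 kg/s.
propane in = 486×0.210 + 2270×0.054 + 1070×0.061 = 289.91 kg/s.
propane mass fraction in F5 = 289.91/3826 = 0.076.

0.076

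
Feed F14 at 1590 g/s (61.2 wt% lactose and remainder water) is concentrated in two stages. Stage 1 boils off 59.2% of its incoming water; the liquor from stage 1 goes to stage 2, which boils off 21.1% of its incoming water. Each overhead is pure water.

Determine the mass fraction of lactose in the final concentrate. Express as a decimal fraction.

water in feed = 1590×0.388 = 616.92 g/s.
After stage 1: water left = (1−0.592)×616.92 = 251.7; stream total = 1224.8 g/s.
After stage 2: water left = (1−0.211)×251.7 = 198.59; final concentrate = 1171.7 g/s.
lactose fraction = 973.08/1171.7 = 0.831.

0.831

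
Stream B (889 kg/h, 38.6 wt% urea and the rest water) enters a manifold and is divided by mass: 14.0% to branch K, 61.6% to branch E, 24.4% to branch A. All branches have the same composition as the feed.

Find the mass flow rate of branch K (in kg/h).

124.5 kg/h

Branch K flow = 0.140×889 = 124.46 kg/h.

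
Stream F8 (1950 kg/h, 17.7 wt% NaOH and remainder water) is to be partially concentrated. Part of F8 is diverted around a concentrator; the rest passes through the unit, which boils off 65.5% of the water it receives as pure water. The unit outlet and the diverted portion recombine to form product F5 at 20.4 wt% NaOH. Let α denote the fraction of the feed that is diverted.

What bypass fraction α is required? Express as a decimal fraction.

All 1950×0.177 = 345.15 kg/h of NaOH reaches F5, so F5 = 345.15/0.204 = 1691.9 kg/h and vapour = 258.09 kg/h.
The evaporator receives (1−α)·1950 of feed at 0.823 water and removes 0.655 of that water:
0.655×0.823×(1−α)×1950 = 258.09
(1−α) = 258.09/1051.2 = 0.2455;  α = 0.7545.

0.754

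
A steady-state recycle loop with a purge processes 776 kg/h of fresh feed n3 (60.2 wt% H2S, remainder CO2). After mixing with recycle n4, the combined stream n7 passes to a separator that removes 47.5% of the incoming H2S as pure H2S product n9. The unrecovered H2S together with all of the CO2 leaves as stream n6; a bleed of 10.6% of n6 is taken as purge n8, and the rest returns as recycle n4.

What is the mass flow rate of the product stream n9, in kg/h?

418.2 kg/h

H2S in n7: m_A = 776×0.602 + (1−0.106)·(1−0.475)·m_A, so m_A = 467.15/0.5306 = 880.34 kg/h.
Product n9 = 0.475×880.34 = 418.16 kg/h.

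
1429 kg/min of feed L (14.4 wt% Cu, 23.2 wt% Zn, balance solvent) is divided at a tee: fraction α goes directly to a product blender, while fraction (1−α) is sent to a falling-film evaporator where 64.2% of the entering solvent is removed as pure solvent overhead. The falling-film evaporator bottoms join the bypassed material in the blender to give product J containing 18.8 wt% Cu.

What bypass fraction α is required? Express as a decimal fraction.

0.416

All 1429×0.144 = 205.78 kg/min of Cu reaches J, so J = 205.78/0.188 = 1094.6 kg/min and vapour = 334.45 kg/min.
The evaporator receives (1−α)·1429 of feed at 0.624 solvent and removes 0.642 of that solvent:
0.642×0.624×(1−α)×1429 = 334.45
(1−α) = 334.45/572.47 = 0.5842;  α = 0.4158.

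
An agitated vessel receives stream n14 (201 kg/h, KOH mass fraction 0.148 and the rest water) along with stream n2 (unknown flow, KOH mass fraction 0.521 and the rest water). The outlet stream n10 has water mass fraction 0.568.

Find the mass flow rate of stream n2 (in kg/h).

641.4 kg/h

Let n2 be the unknown flow. Total out = 201 + n2.
water balance: 171.25 + 0.479·n2 = 0.568·(201 + n2)
(0.479 − 0.568)·n2 = 0.568×201 − 171.25 = -57.084
n2 = -57.084 / -0.089 = 641.39 kg/h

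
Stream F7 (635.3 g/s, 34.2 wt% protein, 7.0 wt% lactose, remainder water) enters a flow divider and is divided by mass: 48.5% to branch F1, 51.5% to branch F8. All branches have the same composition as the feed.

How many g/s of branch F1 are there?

308.1 g/s

Branch F1 flow = 0.485×635.3 = 308.12 g/s.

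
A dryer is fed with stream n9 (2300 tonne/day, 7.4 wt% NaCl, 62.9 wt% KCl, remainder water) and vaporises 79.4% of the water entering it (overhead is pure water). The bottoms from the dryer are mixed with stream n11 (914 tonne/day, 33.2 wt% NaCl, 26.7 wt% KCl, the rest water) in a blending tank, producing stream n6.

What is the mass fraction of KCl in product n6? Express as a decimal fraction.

Vapour removed = 0.794×0.297×2300 = 542.38 tonne/day; concentrate = 1757.6 tonne/day.
KCl reaching the mixer = 1446.7 (from concentrate) + 914×0.267 = 1690.7 tonne/day.
Product flow = 1757.6 + 914 = 2671.6 tonne/day; KCl fraction = 0.6329.

0.6329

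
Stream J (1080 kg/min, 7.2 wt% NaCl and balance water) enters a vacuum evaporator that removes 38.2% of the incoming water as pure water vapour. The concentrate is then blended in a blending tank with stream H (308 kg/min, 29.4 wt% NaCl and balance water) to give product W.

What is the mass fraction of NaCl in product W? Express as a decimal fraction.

Vapour removed = 0.382×0.928×1080 = 382.86 kg/min; concentrate = 697.14 kg/min.
NaCl reaching the mixer = 77.76 (from concentrate) + 308×0.294 = 168.31 kg/min.
Product flow = 697.14 + 308 = 1005.1 kg/min; NaCl fraction = 0.167.

0.167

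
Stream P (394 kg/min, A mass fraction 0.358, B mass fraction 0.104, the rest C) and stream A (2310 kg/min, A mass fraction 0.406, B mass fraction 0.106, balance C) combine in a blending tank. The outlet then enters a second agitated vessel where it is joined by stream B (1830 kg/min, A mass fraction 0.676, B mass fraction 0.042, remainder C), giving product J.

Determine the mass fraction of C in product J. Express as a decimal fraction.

0.409

Overall, product flow = 4534 kg/min.
C in = 394×0.538 + 2310×0.488 + 1830×0.282 = 1855.3 kg/min.
C fraction in J = 0.409.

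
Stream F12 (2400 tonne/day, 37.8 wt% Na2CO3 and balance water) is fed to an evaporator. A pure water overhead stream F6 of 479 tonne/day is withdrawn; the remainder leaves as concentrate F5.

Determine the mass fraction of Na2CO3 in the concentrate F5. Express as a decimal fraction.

Na2CO3 is not removed: 2400×0.378 = 907.2 tonne/day of Na2CO3 enters F5.
Concentrate = 2400 − 479 = 1921 tonne/day.
Mass fraction = 907.2/1921 = 0.472.

0.472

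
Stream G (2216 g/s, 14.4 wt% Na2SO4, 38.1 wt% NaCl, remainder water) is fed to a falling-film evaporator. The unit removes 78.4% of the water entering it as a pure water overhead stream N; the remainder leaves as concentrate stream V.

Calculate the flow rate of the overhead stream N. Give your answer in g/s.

water entering = 2216×0.475 = 1052.6 g/s; overhead removed = 0.784×1052.6 = 825.24 g/s.

825.2 g/s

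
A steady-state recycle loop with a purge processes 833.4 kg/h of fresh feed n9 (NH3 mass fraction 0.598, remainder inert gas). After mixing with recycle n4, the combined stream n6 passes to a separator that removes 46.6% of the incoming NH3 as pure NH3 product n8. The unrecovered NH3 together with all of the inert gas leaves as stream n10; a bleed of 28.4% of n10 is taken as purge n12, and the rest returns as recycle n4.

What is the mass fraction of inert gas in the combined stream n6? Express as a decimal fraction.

inert gas enters only via n9 and leaves only via the purge: 833.4×0.402 = 0.284×(inert gas in n10), and the separator passes all inert gas, so inert gas in n6 = inert gas in n10 = 1179.7 kg/h.
NH3 in n6: m_A = 833.4×0.598 + (1−0.284)·(1−0.466)·m_A, so m_A = 498.37/0.6177 = 806.88 kg/h.
n6 = 806.88 + 1179.7 = 1986.6 kg/h.
inert gas fraction in n6 = 1179.7/1986.6 = 0.594.

0.594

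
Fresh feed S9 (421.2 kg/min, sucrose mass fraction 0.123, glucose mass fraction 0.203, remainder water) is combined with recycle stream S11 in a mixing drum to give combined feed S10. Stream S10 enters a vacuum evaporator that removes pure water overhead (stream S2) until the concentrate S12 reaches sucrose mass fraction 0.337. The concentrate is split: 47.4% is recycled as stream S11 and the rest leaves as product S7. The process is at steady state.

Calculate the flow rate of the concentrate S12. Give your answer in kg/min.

Overall sucrose balance (none leaves overhead): sucrose in fresh feed = sucrose in product, i.e. 421.2×0.123 = (1−0.474)·S12·0.337.
S12 = 51.808/(0.337×0.526) = 292.27 kg/min.

292.3 kg/min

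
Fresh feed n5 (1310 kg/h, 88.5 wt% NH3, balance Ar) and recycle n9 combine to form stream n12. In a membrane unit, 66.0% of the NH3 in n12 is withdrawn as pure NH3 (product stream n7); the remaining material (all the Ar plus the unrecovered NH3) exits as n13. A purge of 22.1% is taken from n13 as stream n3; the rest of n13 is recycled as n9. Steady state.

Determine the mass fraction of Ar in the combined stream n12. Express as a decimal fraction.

Ar enters only via n5 and leaves only via the purge: 1310×0.115 = 0.221×(Ar in n13), and the membrane unit passes all Ar, so Ar in n12 = Ar in n13 = 681.67 kg/h.
NH3 in n12: m_A = 1310×0.885 + (1−0.221)·(1−0.660)·m_A, so m_A = 1159.3/0.7351 = 1577 kg/h.
n12 = 1577 + 681.67 = 2258.7 kg/h.
Ar fraction in n12 = 681.67/2258.7 = 0.302.

0.302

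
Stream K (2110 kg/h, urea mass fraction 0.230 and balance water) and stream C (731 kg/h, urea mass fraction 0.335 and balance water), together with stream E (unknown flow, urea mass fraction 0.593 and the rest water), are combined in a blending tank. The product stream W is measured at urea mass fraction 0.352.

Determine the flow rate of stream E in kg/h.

Let E be the unknown flow. Total out = 2841 + E.
urea balance: 730.19 + 0.593·E = 0.352·(2841 + E)
(0.593 − 0.352)·E = 0.352×2841 − 730.19 = 269.85
E = 269.85 / 0.241 = 1119.7 kg/h

1120 kg/h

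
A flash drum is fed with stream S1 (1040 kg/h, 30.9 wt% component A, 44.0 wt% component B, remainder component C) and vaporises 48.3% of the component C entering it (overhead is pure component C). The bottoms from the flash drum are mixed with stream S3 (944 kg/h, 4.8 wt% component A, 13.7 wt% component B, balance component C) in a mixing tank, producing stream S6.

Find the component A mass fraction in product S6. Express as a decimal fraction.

0.197

Vapour removed = 0.483×0.251×1040 = 126.08 kg/h; concentrate = 913.92 kg/h.
component A reaching the mixer = 321.36 (from concentrate) + 944×0.048 = 366.67 kg/h.
Product flow = 913.92 + 944 = 1857.9 kg/h; component A fraction = 0.197.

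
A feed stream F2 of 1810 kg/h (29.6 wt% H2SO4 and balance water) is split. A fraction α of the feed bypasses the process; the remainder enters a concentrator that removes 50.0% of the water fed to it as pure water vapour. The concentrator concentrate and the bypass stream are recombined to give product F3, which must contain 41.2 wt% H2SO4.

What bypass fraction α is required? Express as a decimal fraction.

0.200

All 1810×0.296 = 535.76 kg/h of H2SO4 reaches F3, so F3 = 535.76/0.412 = 1300.4 kg/h and vapour = 509.61 kg/h.
The evaporator receives (1−α)·1810 of feed at 0.704 water and removes 0.500 of that water:
0.500×0.704×(1−α)×1810 = 509.61
(1−α) = 509.61/637.12 = 0.7999;  α = 0.2001.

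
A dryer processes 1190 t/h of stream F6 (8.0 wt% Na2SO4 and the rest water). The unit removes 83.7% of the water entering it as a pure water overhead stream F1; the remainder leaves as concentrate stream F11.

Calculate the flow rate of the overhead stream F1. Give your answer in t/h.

water entering = 1190×0.920 = 1094.8 t/h; overhead removed = 0.837×1094.8 = 916.35 t/h.

916.3 t/h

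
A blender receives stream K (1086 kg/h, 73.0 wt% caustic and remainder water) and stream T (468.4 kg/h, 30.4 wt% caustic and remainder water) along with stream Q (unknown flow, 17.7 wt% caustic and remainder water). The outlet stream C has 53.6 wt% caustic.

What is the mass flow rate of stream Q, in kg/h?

Let Q be the unknown flow. Total out = 1554.4 + Q.
caustic balance: 935.17 + 0.177·Q = 0.536·(1554.4 + Q)
(0.177 − 0.536)·Q = 0.536×1554.4 − 935.17 = -102.02
Q = -102.02 / -0.359 = 284.16 kg/h

284.2 kg/h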